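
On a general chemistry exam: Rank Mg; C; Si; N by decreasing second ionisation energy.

The second ionization energy removes an electron from the +1 ion. For each element: Mg⁺ still has 1 valence electron; C⁺ still has 3 valence electrons; Si⁺ still has 3 valence electrons; N⁺ still has 4 valence electrons.
All are still removing valence electrons, so compare the +1 ions as you would atoms: IE_2 generally rises across a period (higher Z_eff) and falls down a group (larger shell), subject to the usual subshell exceptions.
Valence configurations: Mg⁺ [Ne]3s¹, C⁺ [He]2s²2p¹, Si⁺ [Ne]3s²3p¹, N⁺ [He]2s²2p².
Approximate IE_2 values (kJ/mol): Mg 1451, C 2353, Si 1577, N 2856.
Overall IE_2 order: Mg < Si < C < N.

N > C > Si > Mg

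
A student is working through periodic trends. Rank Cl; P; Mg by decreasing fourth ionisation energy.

Consider each +3 ion: Cl³⁺ still has 4 valence electrons; P³⁺ still has 2 valence electrons; Mg³⁺ is already 1 electron into the core.
Core electrons are held far more tightly than valence electrons, so Mg tops the IE_4 order.
Valence configurations: Cl³⁺ [Ne]3s²3p², P³⁺ [Ne]3s².
Tabulated IE_4 (kJ/mol): Cl 5159, P 4964, Mg 10543.
So the fourth ionization energies run P < Cl < Mg.

Mg, Cl, P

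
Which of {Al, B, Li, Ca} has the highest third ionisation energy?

Li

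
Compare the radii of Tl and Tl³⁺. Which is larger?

Forming Tl³⁺ removes 3 electrons from Tl. Fewer electrons for the same nuclear charge means less shielding and a higher Z_eff on the remaining electrons, and for main-group metals the entire outer shell is lost.
A cation is smaller than its parent atom: Tl³⁺ < Tl.

Tl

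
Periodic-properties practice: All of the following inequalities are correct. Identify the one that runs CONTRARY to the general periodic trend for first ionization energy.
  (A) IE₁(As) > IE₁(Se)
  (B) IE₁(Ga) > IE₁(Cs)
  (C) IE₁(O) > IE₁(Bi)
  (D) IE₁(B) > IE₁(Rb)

The general trend: first ionization energy increases across a period and decreases down a group.
(A) As (period 4, group 15) vs Se (period 4, group 16): the stated order contradicts the simple trend.
(B) Ga (period 4, group 13) vs Cs (period 6, group 1): the stated order agrees with the simple trend.
(C) O (period 2, group 16) vs Bi (period 6, group 15): the stated order agrees with the simple trend.
(D) B (period 2, group 13) vs Rb (period 5, group 1): the stated order agrees with the simple trend.
The exception is (A): Se (4p⁴) ionizes more easily than half-filled As (4p³).

(A)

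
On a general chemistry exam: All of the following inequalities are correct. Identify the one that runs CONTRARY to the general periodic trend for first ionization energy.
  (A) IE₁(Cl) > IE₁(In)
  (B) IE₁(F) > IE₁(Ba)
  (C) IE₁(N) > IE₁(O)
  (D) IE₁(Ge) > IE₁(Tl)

(C)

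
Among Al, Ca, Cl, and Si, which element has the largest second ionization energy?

After 1 electron has been removed, what remains? Al⁺ still has 2 valence electrons; Ca⁺ still has 1 valence electron; Cl⁺ still has 6 valence electrons; Si⁺ still has 3 valence electrons.
All are still removing valence electrons, so compare the +1 ions as you would atoms: IE_2 generally rises across a period (higher Z_eff) and falls down a group (larger shell), subject to the usual subshell exceptions.
Valence configurations: Al⁺ [Ne]3s², Ca⁺ [Ar]4s¹, Cl⁺ [Ne]3s²3p⁴, Si⁺ [Ne]3s²3p¹.
Si⁺ loses a lone 3p electron whereas Al⁺ must break into a filled 3s² pair, so IE_2(Al) > IE_2(Si) even though Si has the higher nuclear charge.
The numbers (kJ/mol): Al 1817, Ca 1145, Cl 2298, Si 1577.
Putting it together, IE_2: Ca < Si < Al < Cl.

Cl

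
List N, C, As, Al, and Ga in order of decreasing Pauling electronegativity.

C is in period 2, group 14; N is in period 2, group 15; Al is in period 3, group 13; Ga is in period 4, group 13; As is in period 4, group 15.
Atoms toward the upper right of the periodic table pull bonding electrons most strongly.
Here both period and group differ, so the two effects have to be weighed against each other.
Ga > Al: this pair runs against the simple trend — see the exception note.
As > Ga: As lies to the right of Ga in period 4, so the across-period effect alone puts As higher.
C > As: period and group pull opposite ways; the down-group shift dominates (2.55 vs 2.18).
N > C: both are in period 2; the period trend gives N the larger value.
Note the exception: Ga has a higher electronegativity than Al, contrary to the simple trend — poor shielding by filled d (and f) subshells raises the heavier element's effective nuclear charge more than the simple down-group trend predicts.
For reference (Pauling): C 2.55, N 3.04, Al 1.61, Ga 1.81, As 2.18.
So from highest to lowest: N > C > As > Ga > Al.

N, C, As, Ga, Al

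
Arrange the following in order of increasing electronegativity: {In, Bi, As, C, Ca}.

Ca, In, Bi, As, C

C is in period 2, group 14; Ca is in period 4, group 2; As is in period 4, group 15; In is in period 5, group 13; Bi is in period 6, group 15.
Smaller atoms with higher effective nuclear charge are more electronegative.
Here both period and group differ, so the two effects have to be weighed against each other.
In > Ca: the two effects oppose for this pair; the across-period effect wins (1.78 vs 1.00).
Bi > In: the two effects oppose for this pair; the across-period effect wins (2.02 vs 1.78).
As > Bi: As sits above Bi in group 15, so the down-group effect alone puts As higher.
C > As: the two effects oppose for this pair; the down-group effect wins (2.55 vs 2.18).
Approximate values (Pauling): C 2.55, Ca 1.00, As 2.18, In 1.78, Bi 2.02.
So from lowest to highest: Ca < In < Bi < As < C.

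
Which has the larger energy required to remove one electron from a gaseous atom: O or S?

O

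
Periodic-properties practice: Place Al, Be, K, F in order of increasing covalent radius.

F, Be, Al, K

Be is in period 2, group 2; F is in period 2, group 17; Al is in period 3, group 13; K is in period 4, group 1.
Atomic radius shrinks across a period as nuclear charge pulls the same shell inward, and grows down a group as new shells are added.
These span different periods and groups, so the two trends combine.
Be > F: both are in period 2; the period trend gives Be the larger value.
Al > Be: period and group pull opposite ways; the down-group shift dominates (126 vs 102 pm).
K > Al: both effects reinforce here, so K is clearly the larger of the two.
For reference (pm): Be 102, F 64, Al 126, K 196.
So from smallest to largest: F < Be < Al < K.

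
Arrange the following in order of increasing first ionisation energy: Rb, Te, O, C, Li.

Li is in period 2, group 1; C is in period 2, group 14; O is in period 2, group 16; Rb is in period 5, group 1; Te is in period 5, group 16.
IE₁ increases left→right with effective nuclear charge and decreases top→bottom as the valence shell moves farther out.
Here both period and group differ, so the two effects have to be weighed against each other.
Li > Rb: Li sits above Rb in group 1, so the down-group effect alone puts Li higher.
Te > Li: the two effects oppose for this pair; the across-period effect wins (869 vs 520 kJ/mol).
C > Te: period and group pull opposite ways; the down-group shift dominates (1086 vs 869 kJ/mol).
O > C: O lies to the right of C in period 2, so the across-period effect alone puts O higher.
Approximate values (kJ/mol): Li 520, C 1086, O 1314, Rb 403, Te 869.
So from lowest to highest: Rb < Li < Te < C < O.

Rb < Li < Te < C < O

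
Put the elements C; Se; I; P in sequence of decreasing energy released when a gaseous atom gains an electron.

C is in period 2, group 14; P is in period 3, group 15; Se is in period 4, group 16; I is in period 5, group 17.
EA tends to increase across a period and decrease down a group, though the pattern is less regular than for IE or radius.
These sit on a diagonal, where the across-period and down-group effects partly cancel.
C > P: period and group pull opposite ways; the down-group shift dominates (122 vs 72 kJ/mol).
Se > C: period and group pull opposite ways; the across-period shift dominates (195 vs 122 kJ/mol).
I > Se: the two effects oppose for this pair; the across-period effect wins (295 vs 195 kJ/mol).
Tabulated electron affinity (kJ/mol): C 122, P 72, Se 195, I 295.
So from highest to lowest: I > Se > C > P.

I, Se, C, P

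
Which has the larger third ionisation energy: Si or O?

O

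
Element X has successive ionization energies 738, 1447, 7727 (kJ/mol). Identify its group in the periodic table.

Group 2

Look for the largest jump between consecutive ionization energies: IE3/IE2 ≈ 5.3, far larger than any earlier ratio.
That jump marks the point where a core electron is being removed. So the atom has 2 valence electrons.
A main-group element with 2 valence electrons is in group 2.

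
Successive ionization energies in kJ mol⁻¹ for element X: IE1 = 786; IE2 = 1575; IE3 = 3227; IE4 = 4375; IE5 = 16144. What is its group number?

Look for the largest jump between consecutive ionization energies: IE5/IE4 ≈ 3.7, far larger than any earlier ratio.
That jump marks the point where a core electron is being removed. So the atom has 4 valence electrons.
A main-group element with 4 valence electrons is in group 14.

Group 14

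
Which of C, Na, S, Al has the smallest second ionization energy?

Al

After 1 electron has been removed, what remains? C⁺ still has 3 valence electrons; Na⁺ is the bare [Ne] core; S⁺ still has 5 valence electrons; Al⁺ still has 2 valence electrons.
Core electrons are held far more tightly than valence electrons, so Na tops the IE_2 order.
Valence configurations: C⁺ [He]2s²2p¹, S⁺ [Ne]3s²3p³, Al⁺ [Ne]3s².
Tabulated IE_2 (kJ/mol): C 2353, Na 4562, S 2252, Al 1817.
Overall IE_2 order: Al < S < C < Na.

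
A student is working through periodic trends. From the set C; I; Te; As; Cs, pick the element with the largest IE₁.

C is in period 2, group 14; As is in period 4, group 15; Te is in period 5, group 16; I is in period 5, group 17; Cs is in period 6, group 1.
IE₁ increases left→right with effective nuclear charge and decreases top→bottom as the valence shell moves farther out.
Here both period and group differ, so the two effects have to be weighed against each other.
Te > Cs: relative to Cs, both the across-period and down-group shifts push Te's first ionization energy up.
As > Te: period and group pull opposite ways; the down-group shift dominates (947 vs 869 kJ/mol).
I > As: the two effects oppose for this pair; the across-period effect wins (1008 vs 947 kJ/mol).
C > I: period and group pull opposite ways; the down-group shift dominates (1086 vs 1008 kJ/mol).
Approximate values (kJ/mol): C 1086, As 947, Te 869, I 1008, Cs 376.
The largest IE₁ among these belongs to C.

C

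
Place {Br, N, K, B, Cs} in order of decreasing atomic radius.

B is in period 2, group 13; N is in period 2, group 15; K is in period 4, group 1; Br is in period 4, group 17; Cs is in period 6, group 1.
Atomic radius shrinks across a period as nuclear charge pulls the same shell inward, and grows down a group as new shells are added.
Here both period and group differ, so the two effects have to be weighed against each other.
B > N: B lies to the left of N in period 2, so the across-period effect alone puts B larger.
Br > B: the two effects oppose for this pair; the down-group effect wins (114 vs 85 pm).
K > Br: both are in period 4; the period trend gives K the larger value.
Cs > K: they share group 1; the group trend gives Cs the larger value.
Approximate values (pm): B 85, N 71, K 196, Br 114, Cs 232.
So from largest to smallest: Cs > K > Br > B > N.

Cs > K > Br > B > N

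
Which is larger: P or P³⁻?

Forming P³⁻ adds 3 electrons to P. More electron–electron repulsion in the same shell, with unchanged nuclear charge, lets the cloud expand.
An anion is larger than its parent atom: P³⁻ > P.

P³⁻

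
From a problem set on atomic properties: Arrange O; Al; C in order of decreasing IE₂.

O > C > Al

Consider each +1 ion: O⁺ still has 5 valence electrons; Al⁺ still has 2 valence electrons; C⁺ still has 3 valence electrons.
All are still removing valence electrons, so compare the +1 ions as you would atoms: IE_2 generally rises across a period (higher Z_eff) and falls down a group (larger shell), subject to the usual subshell exceptions.
Valence configurations: O⁺ [He]2s²2p³, Al⁺ [Ne]3s², C⁺ [He]2s²2p¹.
The numbers (kJ/mol): O 3388, Al 1817, C 2353.
Putting it together, IE_2: Al < C < O.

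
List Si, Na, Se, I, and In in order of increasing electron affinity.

Na is in period 3, group 1; Si is in period 3, group 14; Se is in period 4, group 16; In is in period 5, group 13; I is in period 5, group 17.
EA tends to increase across a period and decrease down a group, though the pattern is less regular than for IE or radius.
Here both period and group differ, so the two effects have to be weighed against each other.
Na > In: period and group pull opposite ways; the down-group shift dominates (53 vs 29 kJ/mol).
Si > Na: both are in period 3; the period trend gives Si the larger value.
Se > Si: the two effects oppose for this pair; the across-period effect wins (195 vs 134 kJ/mol).
I > Se: the two effects oppose for this pair; the across-period effect wins (295 vs 195 kJ/mol).
For reference (kJ/mol): Na 53, Si 134, Se 195, In 29, I 295.
So from lowest to highest: In < Na < Si < Se < I.

In < Na < Si < Se < I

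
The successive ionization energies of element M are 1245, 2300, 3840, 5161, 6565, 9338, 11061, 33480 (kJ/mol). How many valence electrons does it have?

7

Look for the largest jump between consecutive ionization energies: IE8/IE7 ≈ 3.0, far larger than any earlier ratio.
That jump marks the point where a core electron is being removed. So the atom has 7 valence electrons.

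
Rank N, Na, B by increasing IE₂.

B < N < Na

IE_2 is the cost of taking one more electron from the +1 cation: N⁺ still has 4 valence electrons; Na⁺ is the bare [Ne] core; B⁺ still has 2 valence electrons.
Breaking into a closed-shell core is much more expensive than removing a leftover valence electron — Na has the largest IE_2 here.
Valence configurations: N⁺ [He]2s²2p², B⁺ [He]2s².
Approximate IE_2 values (kJ/mol): N 2856, Na 4562, B 2427.
Hence IE_2: B < N < Na.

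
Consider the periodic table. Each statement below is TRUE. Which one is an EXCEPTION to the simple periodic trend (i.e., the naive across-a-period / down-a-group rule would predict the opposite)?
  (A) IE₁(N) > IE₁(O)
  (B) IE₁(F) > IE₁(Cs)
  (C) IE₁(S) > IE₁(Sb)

The general trend: first ionization energy increases across a period and decreases down a group.
(A) N (period 2, group 15) vs O (period 2, group 16): the stated order contradicts the simple trend.
(B) F (period 2, group 17) vs Cs (period 6, group 1): the stated order agrees with the simple trend.
(C) S (period 3, group 16) vs Sb (period 5, group 15): the stated order agrees with the simple trend.
The exception is (A): pairing an electron in O's 2p⁴ costs repulsion energy, so O ionizes more easily than half-filled N (2p³).

(A)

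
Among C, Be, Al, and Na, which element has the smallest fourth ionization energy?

C

The fourth ionization energy removes an electron from the +3 ion. For each element: C³⁺ still has 1 valence electron; Be³⁺ is already 1 electron into the core; Al³⁺ is the bare [Ne] core; Na³⁺ is already 2 electrons into the core.
Pulling an electron out of a noble-gas core costs far more than removing a remaining valence electron, so Na, Al and Be sit at the high end of IE_4.
The numbers (kJ/mol): C 6223, Be 21007, Al 11577, Na 9543.
So the fourth ionization energies run C < Na < Al < Be.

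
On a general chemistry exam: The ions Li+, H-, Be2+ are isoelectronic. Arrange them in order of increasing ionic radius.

Be2+, Li+, H-

All of these have 2 electrons, so size is governed by nuclear charge alone: the more protons, the stronger the pull on the same electron cloud, and the smaller the ion.
Nuclear charges: Be2+ (Z=4), Li+ (Z=3), H- (Z=1).
Smallest to largest: Be2+ < Li+ < H-.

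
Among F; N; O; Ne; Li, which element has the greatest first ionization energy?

Ne

IE₁ increases left→right with effective nuclear charge and decreases top→bottom as the valence shell moves farther out.
All lie in period 2; the across-period trend (first ionization energy increases left to right) applies, with the exception below.
Note the exception: N has a higher first ionization energy than O, contrary to the simple trend — pairing an electron in O's 2p⁴ costs repulsion energy, so O ionizes more easily than half-filled N (2p³).
Approximate values (kJ/mol): Li 520, N 1402, O 1314, F 1681, Ne 2081.
The greatest first ionization energy among these belongs to Ne.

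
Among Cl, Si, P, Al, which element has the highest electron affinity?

Cl

Electron affinity generally becomes more exothermic across a period toward the halogens and less exothermic down a group.
All lie in period 3; the across-period trend (electron affinity increases left to right) applies, with the exception below.
Note the exception: Si has a higher electron affinity than P, contrary to the simple trend — adding an electron to P's half-filled 3p³ is unfavourable, so Si (3p²) has the more exothermic EA.
Approximate values (kJ/mol): Al 42, Si 134, P 72, Cl 349.
The highest electron affinity among these belongs to Cl.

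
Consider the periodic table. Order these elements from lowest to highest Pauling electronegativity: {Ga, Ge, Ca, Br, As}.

Ca is in period 4, group 2; Ga is in period 4, group 13; Ge is in period 4, group 14; As is in period 4, group 15; Br is in period 4, group 17.
Atoms toward the upper right of the periodic table pull bonding electrons most strongly.
All lie in period 4, so electronegativity increases left to right.
So from lowest to highest: Ca < Ga < Ge < As < Br.

Ca < Ga < Ge < As < Br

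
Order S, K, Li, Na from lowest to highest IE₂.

IE_2 is the cost of taking one more electron from the +1 cation: S⁺ still has 5 valence electrons; K⁺ is the bare [Ar] core; Li⁺ is the bare [He] core; Na⁺ is the bare [Ne] core.
Core electrons are held far more tightly than valence electrons, so K, Na and Li top the IE_2 order.
The numbers (kJ/mol): S 2252, K 3052, Li 7298, Na 4562.
Putting it together, IE_2: S < K < Na < Li.

S < K < Na < Li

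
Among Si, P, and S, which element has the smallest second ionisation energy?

Si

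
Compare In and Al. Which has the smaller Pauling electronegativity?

Al is in period 3, group 13; In is in period 5, group 13.
Atoms toward the upper right of the periodic table pull bonding electrons most strongly.
All are in group 13; the group trend (electronegativity increases up the group) applies, with the exception below.
Note the exception: In has a higher electronegativity than Al, contrary to the simple trend — poor shielding by filled d (and f) subshells raises the heavier element's effective nuclear charge more than the simple down-group trend predicts.
Approximate values (Pauling): Al 1.61, In 1.78.
So Al has the smaller Pauling electronegativity (Al < In).

Al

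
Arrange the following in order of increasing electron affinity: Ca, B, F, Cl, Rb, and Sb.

Ca < B < Rb < Sb < F < Cl

B is in period 2, group 13; F is in period 2, group 17; Cl is in period 3, group 17; Ca is in period 4, group 2; Rb is in period 5, group 1; Sb is in period 5, group 15.
Adding an electron releases more energy for atoms nearer the top right (short of the noble gases).
Here both period and group differ, so the two effects have to be weighed against each other.
B > Ca: both effects reinforce here, so B is clearly the higher of the two.
Rb > B: this pair runs against the simple trend — see the exception note.
Sb > Rb: Sb lies to the right of Rb in period 5, so the across-period effect alone puts Sb higher.
F > Sb: relative to Sb, both the across-period and down-group shifts push F's electron affinity up.
Cl > F: this pair runs against the simple trend — see the exception note.
Note the exception: Rb has a higher electron affinity than B, contrary to the simple trend — B's ns²np¹ configuration gives only a small electron affinity — the sparsely filled np subshell binds an added electron weakly.
Note the exception: Cl has a higher electron affinity than F, contrary to the simple trend — F's small 2p subshell makes the incoming electron feel strong e⁻–e⁻ repulsion, so Cl actually releases more energy on gaining an electron.
Note the exception: Rb has a higher electron affinity than Ca, contrary to the simple trend — adding an electron to Ca (ns²) has to open a new, higher-energy np subshell, which is unfavourable.
Approximate values (kJ/mol): B 27, F 328, Cl 349, Ca 2, Rb 47, Sb 103.
So from lowest to highest: Ca < B < Rb < Sb < F < Cl.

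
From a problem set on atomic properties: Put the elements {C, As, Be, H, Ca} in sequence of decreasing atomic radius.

H is in period 1, group 1; Be is in period 2, group 2; C is in period 2, group 14; Ca is in period 4, group 2; As is in period 4, group 15.
Moving right in a period, electrons are added to the same shell under a stronger nuclear pull, so atoms get smaller; moving down, a new shell is opened and atoms get larger.
These span different periods and groups, so the two trends combine.
C > H: period and group pull opposite ways; the down-group shift dominates (75 vs 32 pm).
Be > C: both are in period 2; the period trend gives Be the larger value.
As > Be: the two effects oppose for this pair; the down-group effect wins (121 vs 102 pm).
Ca > As: both are in period 4; the period trend gives Ca the larger value.
For reference (pm): H 32, Be 102, C 75, Ca 171, As 121.
So from largest to smallest: Ca > As > Be > C > H.

Ca, As, Be, C, H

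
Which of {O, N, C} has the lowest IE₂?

C

IE_2 is the cost of taking one more electron from the +1 cation: O⁺ still has 5 valence electrons; N⁺ still has 4 valence electrons; C⁺ still has 3 valence electrons.
All are still removing valence electrons, so compare the +1 ions as you would atoms: IE_2 generally rises across a period (higher Z_eff) and falls down a group (larger shell), subject to the usual subshell exceptions.
Valence configurations: O⁺ [He]2s²2p³, N⁺ [He]2s²2p², C⁺ [He]2s²2p¹.
The numbers (kJ/mol): O 3388, N 2856, C 2353.
So the second ionization energies run C < N < O.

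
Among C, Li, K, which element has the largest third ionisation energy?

Consider each +2 ion: C²⁺ still has 2 valence electrons; Li²⁺ is already 1 electron into the core; K²⁺ is already 1 electron into the core.
Usually core removal costs more than valence removal, but here the competition is close: a tightly held n=2 valence electron can cost more to remove than an n=3 core electron, so the actual values have to decide it.
Approximate IE_3 values (kJ/mol): C 4620, Li 11815, K 4420.
Overall IE_3 order: K < C < Li.

Li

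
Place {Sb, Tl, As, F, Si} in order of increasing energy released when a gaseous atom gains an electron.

F is in period 2, group 17; Si is in period 3, group 14; As is in period 4, group 15; Sb is in period 5, group 15; Tl is in period 6, group 13.
Atoms with high Z_eff and room in the valence shell (especially the halogens) have the most exothermic electron affinities.
These span different periods and groups, so the two trends combine.
As > Tl: relative to Tl, both the across-period and down-group shifts push As's electron affinity up.
Sb > As: this pair runs against the simple trend — see the exception note.
Si > Sb: the two effects oppose for this pair; the down-group effect wins (134 vs 103 kJ/mol).
F > Si: both effects reinforce here, so F is clearly the higher of the two.
Note the exception: Sb has a higher electron affinity than As, contrary to the simple trend — both are half-filled np³, but the pairing/repulsion penalty for the added electron shrinks as the p orbitals become larger and more diffuse down the group, and for Sb that outweighs the weaker nuclear attraction.
Tabulated electron affinity (kJ/mol): F 328, Si 134, As 78, Sb 103, Tl 19.
So from lowest to highest: Tl < As < Sb < Si < F.

Tl, As, Sb, Si, F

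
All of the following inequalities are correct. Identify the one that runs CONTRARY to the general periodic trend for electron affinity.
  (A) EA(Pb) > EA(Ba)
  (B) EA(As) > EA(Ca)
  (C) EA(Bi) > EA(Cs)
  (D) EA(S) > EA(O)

(D)

The general trend: electron affinity increases across a period and decreases down a group.
(A) Pb (period 6, group 14) vs Ba (period 6, group 2): the stated order agrees with the simple trend.
(B) As (period 4, group 15) vs Ca (period 4, group 2): the stated order agrees with the simple trend.
(C) Bi (period 6, group 15) vs Cs (period 6, group 1): the stated order agrees with the simple trend.
(D) S (period 3, group 16) vs O (period 2, group 16): the stated order contradicts the simple trend.
The exception is (D): the compact 2p subshell of O repels the added electron more than S's larger 3p does.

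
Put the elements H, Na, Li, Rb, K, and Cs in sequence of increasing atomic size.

H is in period 1, group 1; Li is in period 2, group 1; Na is in period 3, group 1; K is in period 4, group 1; Rb is in period 5, group 1; Cs is in period 6, group 1.
Across a period the added protons contract the valence shell; down a group each new principal shell makes the atom larger.
All are in group 1, so atomic radius increases down the group.
So from smallest to largest: H < Li < Na < K < Rb < Cs.

H < Li < Na < K < Rb < Cs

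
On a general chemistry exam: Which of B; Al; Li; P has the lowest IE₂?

IE_2 is the cost of taking one more electron from the +1 cation: B⁺ still has 2 valence electrons; Al⁺ still has 2 valence electrons; Li⁺ is the bare [He] core; P⁺ still has 4 valence electrons.
Breaking into a closed-shell core is much more expensive than removing a leftover valence electron — Li has the largest IE_2 here.
Valence configurations: B⁺ [He]2s², Al⁺ [Ne]3s², P⁺ [Ne]3s²3p².
The numbers (kJ/mol): B 2427, Al 1817, Li 7298, P 1907.
Overall IE_2 order: Al < P < B < Li.

Al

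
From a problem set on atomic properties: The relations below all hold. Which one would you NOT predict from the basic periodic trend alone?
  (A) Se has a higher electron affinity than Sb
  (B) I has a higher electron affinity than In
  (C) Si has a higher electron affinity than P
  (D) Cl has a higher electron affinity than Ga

The general trend: electron affinity increases across a period and decreases down a group.
(A) Se (period 4, group 16) vs Sb (period 5, group 15): the stated order agrees with the simple trend.
(B) I (period 5, group 17) vs In (period 5, group 13): the stated order agrees with the simple trend.
(C) Si (period 3, group 14) vs P (period 3, group 15): the stated order contradicts the simple trend.
(D) Cl (period 3, group 17) vs Ga (period 4, group 13): the stated order agrees with the simple trend.
The exception is (C): adding an electron to P's half-filled 3p³ is unfavourable, so Si (3p²) has the more exothermic EA.

(C)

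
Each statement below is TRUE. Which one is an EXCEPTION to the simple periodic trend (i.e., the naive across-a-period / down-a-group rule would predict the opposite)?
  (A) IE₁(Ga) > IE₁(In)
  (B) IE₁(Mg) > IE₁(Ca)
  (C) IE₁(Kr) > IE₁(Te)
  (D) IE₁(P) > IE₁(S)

(D)

The general trend: first ionization energy increases across a period and decreases down a group.
(A) Ga (period 4, group 13) vs In (period 5, group 13): the stated order agrees with the simple trend.
(B) Mg (period 3, group 2) vs Ca (period 4, group 2): the stated order agrees with the simple trend.
(C) Kr (period 4, group 18) vs Te (period 5, group 16): the stated order agrees with the simple trend.
(D) P (period 3, group 15) vs S (period 3, group 16): the stated order contradicts the simple trend.
The exception is (D): S (3p⁴) ionizes more easily than half-filled P (3p³) because the paired 3p electron in S is pushed out by e⁻–e⁻ repulsion.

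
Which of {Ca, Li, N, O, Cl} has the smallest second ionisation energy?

IE_2 is the cost of taking one more electron from the +1 cation: Ca⁺ still has 1 valence electron; Li⁺ is the bare [He] core; N⁺ still has 4 valence electrons; O⁺ still has 5 valence electrons; Cl⁺ still has 6 valence electrons.
Breaking into a closed-shell core is much more expensive than removing a leftover valence electron — Li has the largest IE_2 here.
Valence configurations: Ca⁺ [Ar]4s¹, N⁺ [He]2s²2p², O⁺ [He]2s²2p³, Cl⁺ [Ne]3s²3p⁴.
Approximate IE_2 values (kJ/mol): Ca 1145, Li 7298, N 2856, O 3388, Cl 2298.
Overall IE_2 order: Ca < Cl < N < O < Li.

Ca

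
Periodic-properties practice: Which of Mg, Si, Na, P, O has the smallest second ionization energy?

IE_2 is the cost of taking one more electron from the +1 cation: Mg⁺ still has 1 valence electron; Si⁺ still has 3 valence electrons; Na⁺ is the bare [Ne] core; P⁺ still has 4 valence electrons; O⁺ still has 5 valence electrons.
Pulling an electron out of a noble-gas core costs far more than removing a remaining valence electron, so Na sits at the high end of IE_2.
Valence configurations: Mg⁺ [Ne]3s¹, Si⁺ [Ne]3s²3p¹, P⁺ [Ne]3s²3p², O⁺ [He]2s²2p³.
Approximate IE_2 values (kJ/mol): Mg 1451, Si 1577, Na 4562, P 1907, O 3388.
Putting it together, IE_2: Mg < Si < P < O < Na.

Mg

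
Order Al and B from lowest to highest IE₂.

IE_2 is the cost of taking one more electron from the +1 cation: Al⁺ still has 2 valence electrons; B⁺ still has 2 valence electrons.
All are still removing valence electrons, so compare the +1 ions as you would atoms: IE_2 generally rises across a period (higher Z_eff) and falls down a group (larger shell), subject to the usual subshell exceptions.
Valence configurations: Al⁺ [Ne]3s², B⁺ [He]2s².
Approximate IE_2 values (kJ/mol): Al 1817, B 2427.
Putting it together, IE_2: Al < B.

Al < B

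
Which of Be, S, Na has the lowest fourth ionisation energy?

S

After 3 electrons have been removed, what remains? Be³⁺ is already 1 electron into the core; S³⁺ still has 3 valence electrons; Na³⁺ is already 2 electrons into the core.
Breaking into a closed-shell core is much more expensive than removing a leftover valence electron — Na and Be have the largest IE_4 here.
The numbers (kJ/mol): Be 21007, S 4556, Na 9543.
Overall IE_4 order: S < Na < Be.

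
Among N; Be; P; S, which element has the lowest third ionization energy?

P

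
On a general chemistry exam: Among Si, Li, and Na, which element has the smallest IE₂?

Si

After 1 electron has been removed, what remains? Si⁺ still has 3 valence electrons; Li⁺ is the bare [He] core; Na⁺ is the bare [Ne] core.
Breaking into a closed-shell core is much more expensive than removing a leftover valence electron — Na and Li have the largest IE_2 here.
Tabulated IE_2 (kJ/mol): Si 1577, Li 7298, Na 4562.
Overall IE_2 order: Si < Na < Li.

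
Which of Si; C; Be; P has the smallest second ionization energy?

Si

The second ionization energy removes an electron from the +1 ion. For each element: Si⁺ still has 3 valence electrons; C⁺ still has 3 valence electrons; Be⁺ still has 1 valence electron; P⁺ still has 4 valence electrons.
All are still removing valence electrons, so compare the +1 ions as you would atoms: IE_2 generally rises across a period (higher Z_eff) and falls down a group (larger shell), subject to the usual subshell exceptions.
Valence configurations: Si⁺ [Ne]3s²3p¹, C⁺ [He]2s²2p¹, Be⁺ [He]2s¹, P⁺ [Ne]3s²3p².
Approximate IE_2 values (kJ/mol): Si 1577, C 2353, Be 1757, P 1907.
So the second ionization energies run Si < Be < P < C.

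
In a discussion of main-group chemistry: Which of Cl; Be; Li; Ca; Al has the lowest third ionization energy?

Al

Consider each +2 ion: Cl²⁺ still has 5 valence electrons; Be²⁺ is the bare [He] core; Li²⁺ is already 1 electron into the core; Ca²⁺ is the bare [Ar] core; Al²⁺ still has 1 valence electron.
Pulling an electron out of a noble-gas core costs far more than removing a remaining valence electron, so Ca, Li and Be sit at the high end of IE_3.
Valence configurations: Cl²⁺ [Ne]3s²3p³, Al²⁺ [Ne]3s¹.
Tabulated IE_3 (kJ/mol): Cl 3822, Be 14849, Li 11815, Ca 4912, Al 2745.
Putting it together, IE_3: Al < Cl < Ca < Li < Be.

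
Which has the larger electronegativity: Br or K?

K is in period 4, group 1; Br is in period 4, group 17.
Smaller atoms with higher effective nuclear charge are more electronegative.
All lie in period 4, so electronegativity increases left to right.
So Br has the larger electronegativity (Br > K).

Br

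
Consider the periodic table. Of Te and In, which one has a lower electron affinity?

In is in period 5, group 13; Te is in period 5, group 16.
Electron affinity generally becomes more exothermic across a period toward the halogens and less exothermic down a group.
All lie in period 5, so electron affinity increases left to right.
So In has the lower electron affinity (In < Te).

In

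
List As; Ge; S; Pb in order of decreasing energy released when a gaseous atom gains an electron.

S > Ge > As > Pb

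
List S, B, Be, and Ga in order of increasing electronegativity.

Be, Ga, B, S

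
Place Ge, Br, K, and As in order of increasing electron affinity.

Adding an electron releases more energy for atoms nearer the top right (short of the noble gases).
All lie in period 4; the across-period trend (electron affinity increases left to right) applies, with the exception below.
Note the exception: Ge has a higher electron affinity than As, contrary to the simple trend — adding an electron to As's half-filled 4p³ is unfavourable, so Ge (4p²) has the more exothermic EA.
For reference (kJ/mol): K 48, Ge 119, As 78, Br 325.
So from lowest to highest: K < As < Ge < Br.

K, As, Ge, Br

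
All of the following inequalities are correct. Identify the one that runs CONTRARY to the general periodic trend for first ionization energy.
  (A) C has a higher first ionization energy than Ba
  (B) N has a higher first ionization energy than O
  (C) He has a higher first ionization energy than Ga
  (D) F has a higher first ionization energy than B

(B)

The general trend: first ionization energy increases across a period and decreases down a group.
(A) C (period 2, group 14) vs Ba (period 6, group 2): the stated order agrees with the simple trend.
(B) N (period 2, group 15) vs O (period 2, group 16): the stated order contradicts the simple trend.
(C) He (period 1, group 18) vs Ga (period 4, group 13): the stated order agrees with the simple trend.
(D) F (period 2, group 17) vs B (period 2, group 13): the stated order agrees with the simple trend.
The exception is (B): pairing an electron in O's 2p⁴ costs repulsion energy, so O ionizes more easily than half-filled N (2p³).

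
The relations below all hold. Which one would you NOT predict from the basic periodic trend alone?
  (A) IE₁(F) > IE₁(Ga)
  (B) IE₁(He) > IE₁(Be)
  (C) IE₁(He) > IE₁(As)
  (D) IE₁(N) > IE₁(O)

The general trend: IE₁ increases across a period and decreases down a group.
(A) F (period 2, group 17) vs Ga (period 4, group 13): the stated order agrees with the simple trend.
(B) He (period 1, group 18) vs Be (period 2, group 2): the stated order agrees with the simple trend.
(C) He (period 1, group 18) vs As (period 4, group 15): the stated order agrees with the simple trend.
(D) N (period 2, group 15) vs O (period 2, group 16): the stated order contradicts the simple trend.
The exception is (D): pairing an electron in O's 2p⁴ costs repulsion energy, so O ionizes more easily than half-filled N (2p³).

(D)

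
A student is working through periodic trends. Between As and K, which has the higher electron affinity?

As

EA tends to increase across a period and decrease down a group, though the pattern is less regular than for IE or radius.
All lie in period 4, so electron affinity increases left to right.
So As has the higher electron affinity (As > K).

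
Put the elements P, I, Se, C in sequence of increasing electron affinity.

P, C, Se, I

Atoms with high Z_eff and room in the valence shell (especially the halogens) have the most exothermic electron affinities.
These sit on a diagonal, where the across-period and down-group effects partly cancel.
C > P: the two effects oppose for this pair; the down-group effect wins (122 vs 72 kJ/mol).
Se > C: the two effects oppose for this pair; the across-period effect wins (195 vs 122 kJ/mol).
I > Se: period and group pull opposite ways; the across-period shift dominates (295 vs 195 kJ/mol).
Tabulated electron affinity (kJ/mol): C 122, P 72, Se 195, I 295.
So from lowest to highest: P < C < Se < I.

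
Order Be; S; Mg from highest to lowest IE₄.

Be > Mg > S

Consider each +3 ion: Be³⁺ is already 1 electron into the core; S³⁺ still has 3 valence electrons; Mg³⁺ is already 1 electron into the core.
Breaking into a closed-shell core is much more expensive than removing a leftover valence electron — Mg and Be have the largest IE_4 here.
The numbers (kJ/mol): Be 21007, S 4556, Mg 10543.
So the fourth ionization energies run S < Mg < Be.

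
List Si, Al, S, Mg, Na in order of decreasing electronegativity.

Na is in period 3, group 1; Mg is in period 3, group 2; Al is in period 3, group 13; Si is in period 3, group 14; S is in period 3, group 16.
EN rises left→right (higher Z_eff, smaller atoms) and falls top→bottom (larger, more shielded atoms).
All lie in period 3, so electronegativity increases left to right.
So from highest to lowest: S > Si > Al > Mg > Na.

S, Si, Al, Mg, Na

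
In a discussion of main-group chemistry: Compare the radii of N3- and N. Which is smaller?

N

Forming N3- adds 3 electrons to N. More electron–electron repulsion in the same shell, with unchanged nuclear charge, lets the cloud expand.
An anion is larger than its parent atom: N3- > N.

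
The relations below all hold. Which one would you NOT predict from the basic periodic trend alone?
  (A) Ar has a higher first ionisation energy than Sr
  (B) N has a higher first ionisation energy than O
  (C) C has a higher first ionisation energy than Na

The general trend: first ionisation energy increases across a period and decreases down a group.
(A) Ar (period 3, group 18) vs Sr (period 5, group 2): the stated order agrees with the simple trend.
(B) N (period 2, group 15) vs O (period 2, group 16): the stated order contradicts the simple trend.
(C) C (period 2, group 14) vs Na (period 3, group 1): the stated order agrees with the simple trend.
The exception is (B): pairing an electron in O's 2p⁴ costs repulsion energy, so O ionizes more easily than half-filled N (2p³).

(B)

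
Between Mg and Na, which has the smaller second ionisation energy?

Mg

Consider each +1 ion: Mg⁺ still has 1 valence electron; Na⁺ is the bare [Ne] core.
Core electrons are held far more tightly than valence electrons, so Na tops the IE_2 order.
Approximate IE_2 values (kJ/mol): Mg 1451, Na 4562.
Hence IE_2: Mg < Na.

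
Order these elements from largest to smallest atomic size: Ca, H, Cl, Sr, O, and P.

Sr, Ca, P, Cl, O, H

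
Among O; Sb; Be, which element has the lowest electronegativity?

Be is in period 2, group 2; O is in period 2, group 16; Sb is in period 5, group 15.
Atoms toward the upper right of the periodic table pull bonding electrons most strongly.
Neither a single period nor a single group — weigh both effects.
Sb > Be: the two effects oppose for this pair; the across-period effect wins (2.05 vs 1.57).
O > Sb: both effects reinforce here, so O is clearly the higher of the two.
Approximate values (Pauling): Be 1.57, O 3.44, Sb 2.05.
The lowest electronegativity among these belongs to Be.

Be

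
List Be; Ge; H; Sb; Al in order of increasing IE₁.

IE₁ increases left→right with effective nuclear charge and decreases top→bottom as the valence shell moves farther out.
These sit on a diagonal, where the across-period and down-group effects partly cancel.
Ge > Al: period and group pull opposite ways; the across-period shift dominates (762 vs 578 kJ/mol).
Sb > Ge: the two effects oppose for this pair; the across-period effect wins (831 vs 762 kJ/mol).
Be > Sb: period and group pull opposite ways; the down-group shift dominates (900 vs 831 kJ/mol).
H > Be: period and group pull opposite ways; the down-group shift dominates (1312 vs 900 kJ/mol).
Tabulated first ionization energy (kJ/mol): H 1312, Be 900, Al 578, Ge 762, Sb 831.
So from lowest to highest: Al < Ge < Sb < Be < H.

Al, Ge, Sb, Be, H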